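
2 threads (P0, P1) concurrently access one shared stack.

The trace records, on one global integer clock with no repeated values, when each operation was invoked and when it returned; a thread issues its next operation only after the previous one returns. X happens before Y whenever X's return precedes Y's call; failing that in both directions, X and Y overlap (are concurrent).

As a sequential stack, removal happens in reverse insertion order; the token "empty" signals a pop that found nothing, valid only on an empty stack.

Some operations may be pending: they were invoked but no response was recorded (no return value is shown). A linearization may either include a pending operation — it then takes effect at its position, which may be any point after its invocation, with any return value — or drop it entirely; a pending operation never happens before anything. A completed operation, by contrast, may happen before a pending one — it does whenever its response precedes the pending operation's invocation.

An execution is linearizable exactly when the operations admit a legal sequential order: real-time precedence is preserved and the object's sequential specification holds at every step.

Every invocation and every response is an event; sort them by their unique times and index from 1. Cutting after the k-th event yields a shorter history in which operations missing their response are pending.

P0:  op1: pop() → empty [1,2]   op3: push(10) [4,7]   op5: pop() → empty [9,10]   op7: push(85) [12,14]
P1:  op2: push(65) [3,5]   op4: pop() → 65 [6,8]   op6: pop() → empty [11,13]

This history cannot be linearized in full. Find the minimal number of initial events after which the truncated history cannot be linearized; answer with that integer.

10

events 1..9 are linearizable; a witness order is op1, op2, op4, op3:
1. op1 pop() → empty, leaving stack <>
2. op2 push(65), leaving stack <65>
3. op4 pop() → 65, leaving stack <>
4. op3 push(10), leaving stack <10>
once event 10 joins (op5's response, time 10), exhaustive search finds no witness
for example op1, op2, op3, op4, op5 fails at step 4: op4 pop() → 65 is not legal there
for example op1, op2, op4, op3, op5 fails at step 5: op5 pop() → empty is not legal there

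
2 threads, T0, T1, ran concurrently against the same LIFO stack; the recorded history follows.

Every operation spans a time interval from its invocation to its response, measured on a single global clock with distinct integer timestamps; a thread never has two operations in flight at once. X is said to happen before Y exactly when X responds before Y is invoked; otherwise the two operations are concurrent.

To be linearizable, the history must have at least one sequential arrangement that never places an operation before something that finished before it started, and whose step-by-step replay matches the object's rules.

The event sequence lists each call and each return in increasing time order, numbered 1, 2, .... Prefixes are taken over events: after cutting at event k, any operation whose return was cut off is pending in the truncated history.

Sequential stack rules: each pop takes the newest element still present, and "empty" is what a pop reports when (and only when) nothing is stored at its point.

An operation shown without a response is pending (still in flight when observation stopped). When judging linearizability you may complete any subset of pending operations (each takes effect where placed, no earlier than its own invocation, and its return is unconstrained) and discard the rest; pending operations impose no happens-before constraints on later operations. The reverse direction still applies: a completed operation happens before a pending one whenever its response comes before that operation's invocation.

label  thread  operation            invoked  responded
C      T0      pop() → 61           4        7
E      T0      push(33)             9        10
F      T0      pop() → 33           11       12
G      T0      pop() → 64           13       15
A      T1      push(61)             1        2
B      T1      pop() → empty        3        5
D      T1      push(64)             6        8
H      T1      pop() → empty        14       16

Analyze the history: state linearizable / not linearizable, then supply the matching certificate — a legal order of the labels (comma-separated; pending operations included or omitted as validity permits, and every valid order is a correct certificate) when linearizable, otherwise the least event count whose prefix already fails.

step 1: A push(61) — stack <61>
step 2: C pop() → 61 — stack <>
step 3: B pop() → empty — stack <>
step 4: D push(64) — stack <64>
step 5: E push(33) — stack <64,33>
step 6: F pop() → 33 — stack <64>
step 7: G pop() → 64 — stack <>
step 8: H pop() → empty — stack <>

linearizable — witness: A, C, B, D, E, F, G, H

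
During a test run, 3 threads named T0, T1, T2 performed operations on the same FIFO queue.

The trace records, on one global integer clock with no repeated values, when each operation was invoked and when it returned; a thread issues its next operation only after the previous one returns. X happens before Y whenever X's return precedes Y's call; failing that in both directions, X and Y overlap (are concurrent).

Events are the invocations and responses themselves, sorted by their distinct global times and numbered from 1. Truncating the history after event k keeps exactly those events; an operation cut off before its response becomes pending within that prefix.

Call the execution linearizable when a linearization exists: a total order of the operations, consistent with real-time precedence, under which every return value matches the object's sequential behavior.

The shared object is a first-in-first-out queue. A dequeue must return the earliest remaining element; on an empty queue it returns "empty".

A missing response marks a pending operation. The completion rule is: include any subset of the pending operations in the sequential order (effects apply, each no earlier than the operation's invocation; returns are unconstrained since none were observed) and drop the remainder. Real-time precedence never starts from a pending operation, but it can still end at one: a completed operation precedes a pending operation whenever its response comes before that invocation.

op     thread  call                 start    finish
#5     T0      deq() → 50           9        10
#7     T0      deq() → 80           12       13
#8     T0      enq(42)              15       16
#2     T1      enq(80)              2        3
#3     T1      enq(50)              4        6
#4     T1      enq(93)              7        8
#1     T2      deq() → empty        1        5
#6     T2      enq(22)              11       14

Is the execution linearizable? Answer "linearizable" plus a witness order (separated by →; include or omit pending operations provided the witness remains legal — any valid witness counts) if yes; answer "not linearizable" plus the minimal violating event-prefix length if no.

not linearizable — minimal violating prefix: 10 events

through event 9 a valid linearization exists; event 10 (#5 responding at time 10) ends that
5 completed operations, 3 real-time-consistent orders — every FIFO queue replay fails
for example #1, #2, #3, #4, #5 fails at step 5: #5 deq() → 50 is not legal there
for example #2, #1, #3, #4, #5 fails at step 2: #1 deq() → empty is not legal there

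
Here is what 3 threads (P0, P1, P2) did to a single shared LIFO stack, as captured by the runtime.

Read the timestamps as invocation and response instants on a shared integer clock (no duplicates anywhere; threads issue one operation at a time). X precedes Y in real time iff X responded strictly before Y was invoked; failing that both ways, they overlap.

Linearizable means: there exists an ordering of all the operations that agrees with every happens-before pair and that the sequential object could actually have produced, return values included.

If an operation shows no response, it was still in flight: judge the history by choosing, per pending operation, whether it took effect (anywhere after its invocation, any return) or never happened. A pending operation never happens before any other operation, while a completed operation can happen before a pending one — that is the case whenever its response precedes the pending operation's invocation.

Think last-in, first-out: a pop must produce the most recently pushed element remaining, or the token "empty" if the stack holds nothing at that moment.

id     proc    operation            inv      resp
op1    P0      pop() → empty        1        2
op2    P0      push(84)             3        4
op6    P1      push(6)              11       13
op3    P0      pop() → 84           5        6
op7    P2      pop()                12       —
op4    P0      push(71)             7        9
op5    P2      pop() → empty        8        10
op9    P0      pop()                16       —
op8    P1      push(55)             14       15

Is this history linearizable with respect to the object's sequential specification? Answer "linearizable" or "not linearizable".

witness order: op1, op2, op3, op5, op4, op6, op7, op8
after step 1 (op1 pop() → empty): stack <>
after step 2 (op2 push(84)): stack <84>
after step 3 (op3 pop() → 84): stack <>
after step 4 (op5 pop() → empty): stack <>
after step 5 (op4 push(71)): stack <71>
after step 6 (op6 push(6)): stack <71,6>
after step 7 (op7 pop() (pending, included)): stack <71>
after step 8 (op8 push(55)): stack <71,55>

linearizable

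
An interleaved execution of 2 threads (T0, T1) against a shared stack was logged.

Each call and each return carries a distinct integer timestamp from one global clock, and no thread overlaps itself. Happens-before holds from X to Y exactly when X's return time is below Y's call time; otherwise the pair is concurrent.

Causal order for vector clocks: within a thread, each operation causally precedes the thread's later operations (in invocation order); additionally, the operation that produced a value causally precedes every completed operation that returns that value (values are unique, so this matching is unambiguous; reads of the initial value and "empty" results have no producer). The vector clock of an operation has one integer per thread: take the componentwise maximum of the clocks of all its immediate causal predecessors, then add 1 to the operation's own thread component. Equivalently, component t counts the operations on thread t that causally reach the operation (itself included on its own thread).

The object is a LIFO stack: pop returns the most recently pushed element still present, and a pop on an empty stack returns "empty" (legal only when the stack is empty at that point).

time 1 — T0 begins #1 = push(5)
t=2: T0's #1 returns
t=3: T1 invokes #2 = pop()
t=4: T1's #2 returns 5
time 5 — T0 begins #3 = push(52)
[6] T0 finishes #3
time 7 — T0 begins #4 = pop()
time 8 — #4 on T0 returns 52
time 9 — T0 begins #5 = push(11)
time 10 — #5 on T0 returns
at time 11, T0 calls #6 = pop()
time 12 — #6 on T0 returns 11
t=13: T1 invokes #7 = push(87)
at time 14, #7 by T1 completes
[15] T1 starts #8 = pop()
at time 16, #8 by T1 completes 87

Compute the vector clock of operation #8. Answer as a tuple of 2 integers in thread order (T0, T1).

no predecessors for #1 (invoked 1): T0 increments from zero → (1, 0)
from VC(#1)=(1, 0), #2 (invoked 3) maxes components and bumps T1 → (1, 1)
from VC(#1)=(1, 0), #3 (invoked 5) maxes components and bumps T0 → (2, 0)
from VC(#2)=(1, 1), #7 (invoked 13) maxes components and bumps T1 → (1, 2)
from VC(#3)=(2, 0), #4 (invoked 7) maxes components and bumps T0 → (3, 0)
from VC(#7)=(1, 2), #8 (invoked 15) maxes components and bumps T1 → (1, 3)
from VC(#4)=(3, 0), #5 (invoked 9) maxes components and bumps T0 → (4, 0)
from VC(#5)=(4, 0), #6 (invoked 11) maxes components and bumps T0 → (5, 0)
target: VC(#8) = (1, 3)

(1, 3)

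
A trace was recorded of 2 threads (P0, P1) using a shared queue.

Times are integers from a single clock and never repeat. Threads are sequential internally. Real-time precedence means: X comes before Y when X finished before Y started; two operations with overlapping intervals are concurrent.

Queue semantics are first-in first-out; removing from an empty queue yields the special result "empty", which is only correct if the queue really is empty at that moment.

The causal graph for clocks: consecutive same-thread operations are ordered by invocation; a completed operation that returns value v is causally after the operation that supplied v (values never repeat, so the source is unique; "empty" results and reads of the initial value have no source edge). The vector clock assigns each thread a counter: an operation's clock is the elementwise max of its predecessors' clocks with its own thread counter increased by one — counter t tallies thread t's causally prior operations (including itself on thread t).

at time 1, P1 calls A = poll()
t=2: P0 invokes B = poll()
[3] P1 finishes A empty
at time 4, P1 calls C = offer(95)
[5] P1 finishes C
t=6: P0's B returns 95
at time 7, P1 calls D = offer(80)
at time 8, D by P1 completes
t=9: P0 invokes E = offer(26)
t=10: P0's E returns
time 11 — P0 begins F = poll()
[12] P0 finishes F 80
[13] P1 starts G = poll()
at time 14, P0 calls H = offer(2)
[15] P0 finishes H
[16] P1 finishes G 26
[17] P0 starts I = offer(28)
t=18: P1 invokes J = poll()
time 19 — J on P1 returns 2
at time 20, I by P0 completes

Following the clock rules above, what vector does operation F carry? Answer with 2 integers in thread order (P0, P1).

(3, 3)

VC(A, invoked at 1): no causal predecessors; +1 on P1 → (0, 1)
VC(C, invoked at 4): max of VC(A)=(0, 1), then +1 on thread P1 → (0, 2)
VC(D, invoked at 7): max of VC(C)=(0, 2), then +1 on thread P1 → (0, 3)
VC(B, invoked at 2): max of VC(C)=(0, 2), then +1 on thread P0 → (1, 2)
VC(E, invoked at 9): max of VC(B)=(1, 2), then +1 on thread P0 → (2, 2)
VC(G, invoked at 13): max of VC(D)=(0, 3), VC(E)=(2, 2), then +1 on thread P1 → (2, 4)
VC(F, invoked at 11): max of VC(D)=(0, 3), VC(E)=(2, 2), then +1 on thread P0 → (3, 3)
VC(H, invoked at 14): max of VC(F)=(3, 3), then +1 on thread P0 → (4, 3)
VC(I, invoked at 17): max of VC(H)=(4, 3), then +1 on thread P0 → (5, 3)
VC(J, invoked at 18): max of VC(G)=(2, 4), VC(H)=(4, 3), then +1 on thread P1 → (4, 5)
target: VC(F) = (3, 3)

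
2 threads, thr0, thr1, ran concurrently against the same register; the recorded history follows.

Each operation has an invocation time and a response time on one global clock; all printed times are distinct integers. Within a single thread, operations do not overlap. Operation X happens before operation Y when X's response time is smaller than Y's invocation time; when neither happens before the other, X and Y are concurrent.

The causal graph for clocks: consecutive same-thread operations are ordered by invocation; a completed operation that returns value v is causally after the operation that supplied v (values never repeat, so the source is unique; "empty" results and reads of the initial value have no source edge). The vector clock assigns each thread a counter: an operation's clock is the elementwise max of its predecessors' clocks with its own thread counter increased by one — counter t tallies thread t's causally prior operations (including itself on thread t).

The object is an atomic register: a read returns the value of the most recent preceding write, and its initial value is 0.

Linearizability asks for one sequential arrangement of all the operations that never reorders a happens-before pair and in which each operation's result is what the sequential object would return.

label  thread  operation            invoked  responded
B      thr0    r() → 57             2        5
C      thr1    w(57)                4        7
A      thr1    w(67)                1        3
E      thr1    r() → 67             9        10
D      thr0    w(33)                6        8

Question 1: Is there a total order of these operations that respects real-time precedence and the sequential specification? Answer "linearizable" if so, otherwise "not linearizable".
events 1..9 are fine; event 10 — the response of E at time 10 — makes the prefix non-linearizable
5 orders of the 5 completed register ops respect real time; none is legal
e.g. A, B, C, D, E: illegal at step 2, since B r() → 57 cannot apply there
e.g. A, B, D, C, E: illegal at step 2, since B r() → 57 cannot apply there

not linearizable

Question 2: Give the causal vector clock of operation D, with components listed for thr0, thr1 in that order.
A (invocation 1): nothing precedes it; thr1's component alone gives (0, 1)
from VC(A)=(0, 1), C (invoked 4) maxes components and bumps thr1 → (0, 2)
from VC(A)=(0, 1), VC(C)=(0, 2), E (invoked 9) maxes components and bumps thr1 → (0, 3)
from VC(C)=(0, 2), B (invoked 2) maxes components and bumps thr0 → (1, 2)
from VC(B)=(1, 2), D (invoked 6) maxes components and bumps thr0 → (2, 2)
target: VC(D) = (2, 2)

(2, 2)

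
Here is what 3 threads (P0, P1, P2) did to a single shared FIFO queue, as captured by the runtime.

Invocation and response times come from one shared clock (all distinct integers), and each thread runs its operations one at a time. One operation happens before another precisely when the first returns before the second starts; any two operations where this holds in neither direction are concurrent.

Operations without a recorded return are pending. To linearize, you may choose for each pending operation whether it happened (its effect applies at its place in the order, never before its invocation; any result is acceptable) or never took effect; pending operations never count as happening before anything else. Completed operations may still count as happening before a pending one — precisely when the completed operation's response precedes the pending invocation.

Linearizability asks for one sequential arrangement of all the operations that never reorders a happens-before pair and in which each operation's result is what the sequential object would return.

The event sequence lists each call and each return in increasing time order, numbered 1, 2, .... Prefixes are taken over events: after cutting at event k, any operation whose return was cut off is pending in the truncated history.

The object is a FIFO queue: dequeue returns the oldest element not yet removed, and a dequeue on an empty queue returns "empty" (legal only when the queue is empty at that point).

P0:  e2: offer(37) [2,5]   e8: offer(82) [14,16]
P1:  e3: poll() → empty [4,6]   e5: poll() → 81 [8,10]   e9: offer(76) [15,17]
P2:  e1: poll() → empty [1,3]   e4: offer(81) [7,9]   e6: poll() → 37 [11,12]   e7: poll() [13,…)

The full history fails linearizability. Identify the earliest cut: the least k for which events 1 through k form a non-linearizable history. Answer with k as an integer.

a valid linearization of events 1..9 exists, for instance e1, e3, e2, e4:
1. e1 poll() → empty, leaving queue <>
2. e3 poll() → empty, leaving queue <>
3. e2 offer(37), leaving queue <37>
4. e4 offer(81), leaving queue <37,81>
adding event 10 (e5 responds at 10) leaves no legal real-time order
e.g. e1, e2, e3, e4, e5: illegal at step 3, since e3 poll() → empty cannot apply there
e.g. e1, e2, e3, e5, e4: illegal at step 3, since e3 poll() → empty cannot apply there

10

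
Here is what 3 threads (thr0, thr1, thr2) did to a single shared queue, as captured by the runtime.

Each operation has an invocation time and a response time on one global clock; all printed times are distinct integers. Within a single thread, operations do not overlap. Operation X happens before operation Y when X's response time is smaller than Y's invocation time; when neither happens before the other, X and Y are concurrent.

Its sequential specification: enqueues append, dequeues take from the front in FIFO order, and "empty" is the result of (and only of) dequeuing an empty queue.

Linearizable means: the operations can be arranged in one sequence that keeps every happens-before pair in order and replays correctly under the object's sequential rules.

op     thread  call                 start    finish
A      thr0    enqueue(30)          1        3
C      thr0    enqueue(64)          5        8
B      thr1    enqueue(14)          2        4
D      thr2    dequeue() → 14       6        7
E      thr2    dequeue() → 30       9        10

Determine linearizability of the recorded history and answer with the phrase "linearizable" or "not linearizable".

linearizable

a witness: B, A, C, D, E
after step 1 (B enqueue(14)): queue <14>
after step 2 (A enqueue(30)): queue <14,30>
after step 3 (C enqueue(64)): queue <14,30,64>
after step 4 (D dequeue() → 14): queue <30,64>
after step 5 (E dequeue() → 30): queue <64>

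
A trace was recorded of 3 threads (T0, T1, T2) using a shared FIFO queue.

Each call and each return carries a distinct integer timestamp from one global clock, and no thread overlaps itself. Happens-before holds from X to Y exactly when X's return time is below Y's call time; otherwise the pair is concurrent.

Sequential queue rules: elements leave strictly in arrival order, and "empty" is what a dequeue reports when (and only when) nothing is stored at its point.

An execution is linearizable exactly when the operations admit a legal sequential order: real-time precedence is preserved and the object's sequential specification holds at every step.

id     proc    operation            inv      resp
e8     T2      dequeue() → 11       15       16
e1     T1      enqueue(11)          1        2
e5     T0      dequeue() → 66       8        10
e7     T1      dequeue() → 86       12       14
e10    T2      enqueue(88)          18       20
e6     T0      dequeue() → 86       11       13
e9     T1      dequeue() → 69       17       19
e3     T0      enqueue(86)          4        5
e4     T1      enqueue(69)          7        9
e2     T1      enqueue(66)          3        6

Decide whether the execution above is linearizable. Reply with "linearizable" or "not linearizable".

not linearizable

through event 9 a valid linearization exists; event 10 (e5 responding at time 10) ends that
4 orders of the 5 completed FIFO queue ops respect real time; none is legal
one such order, e1, e2, e3, e4, e5, breaks at step 5 where e5 dequeue() → 66 is illegal
one such order, e1, e2, e3, e5, e4, breaks at step 4 where e5 dequeue() → 66 is illegal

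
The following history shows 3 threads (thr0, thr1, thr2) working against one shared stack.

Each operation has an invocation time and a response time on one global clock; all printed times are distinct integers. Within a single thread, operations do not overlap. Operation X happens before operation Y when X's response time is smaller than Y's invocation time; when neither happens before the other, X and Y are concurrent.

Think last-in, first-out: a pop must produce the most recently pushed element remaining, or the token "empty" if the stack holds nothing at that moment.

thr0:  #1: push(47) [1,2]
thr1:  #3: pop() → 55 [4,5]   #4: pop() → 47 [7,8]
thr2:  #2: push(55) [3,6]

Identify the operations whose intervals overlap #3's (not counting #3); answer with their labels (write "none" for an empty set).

#2

#3 spans [4,5]; an op avoiding the whole window 4..5 is ordered, any other is concurrent
#1 [1,2]: before
#2 [3,6]: concurrent
#4 [7,8]: after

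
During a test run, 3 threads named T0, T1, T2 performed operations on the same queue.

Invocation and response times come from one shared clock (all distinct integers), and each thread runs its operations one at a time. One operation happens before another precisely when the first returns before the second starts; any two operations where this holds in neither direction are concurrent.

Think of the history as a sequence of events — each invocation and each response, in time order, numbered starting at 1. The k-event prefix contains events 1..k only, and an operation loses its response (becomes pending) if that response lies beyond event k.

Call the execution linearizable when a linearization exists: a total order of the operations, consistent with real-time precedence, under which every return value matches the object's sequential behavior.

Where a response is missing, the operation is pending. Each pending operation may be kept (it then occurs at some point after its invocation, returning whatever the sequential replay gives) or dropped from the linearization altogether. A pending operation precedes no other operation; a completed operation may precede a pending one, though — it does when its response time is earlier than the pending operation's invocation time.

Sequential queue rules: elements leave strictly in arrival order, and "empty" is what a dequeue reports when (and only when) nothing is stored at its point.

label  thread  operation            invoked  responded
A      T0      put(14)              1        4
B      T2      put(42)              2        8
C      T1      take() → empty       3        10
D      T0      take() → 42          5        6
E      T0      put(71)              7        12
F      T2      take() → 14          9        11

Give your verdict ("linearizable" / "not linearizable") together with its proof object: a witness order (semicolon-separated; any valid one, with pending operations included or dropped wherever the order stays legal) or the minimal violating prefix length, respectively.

linearizable — witness: B; A; D; F; C; E

after step 1 (B put(42)): queue <42>
after step 2 (A put(14)): queue <42,14>
after step 3 (D take() → 42): queue <14>
after step 4 (F take() → 14): queue <>
after step 5 (C take() → empty): queue <>
after step 6 (E put(71)): queue <71>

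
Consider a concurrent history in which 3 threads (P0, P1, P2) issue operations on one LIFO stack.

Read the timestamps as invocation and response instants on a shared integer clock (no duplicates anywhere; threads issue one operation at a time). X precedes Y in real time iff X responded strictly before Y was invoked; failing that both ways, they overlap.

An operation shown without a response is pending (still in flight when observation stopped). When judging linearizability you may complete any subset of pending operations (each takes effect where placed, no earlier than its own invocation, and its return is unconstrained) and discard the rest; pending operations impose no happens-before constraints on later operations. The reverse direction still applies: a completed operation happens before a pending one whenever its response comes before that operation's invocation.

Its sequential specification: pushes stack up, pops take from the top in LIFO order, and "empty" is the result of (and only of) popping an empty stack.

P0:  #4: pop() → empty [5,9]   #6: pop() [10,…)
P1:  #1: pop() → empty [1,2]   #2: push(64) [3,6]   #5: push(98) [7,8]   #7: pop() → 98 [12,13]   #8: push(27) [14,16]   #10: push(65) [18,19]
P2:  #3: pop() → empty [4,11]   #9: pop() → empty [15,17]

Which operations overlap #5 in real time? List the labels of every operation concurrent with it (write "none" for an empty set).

#5 runs from 7 to 8; window-overlapping ops are concurrent
#1 [1,2]: before
#2 [3,6]: before
#3 [4,11]: concurrent
#4 [5,9]: concurrent
#6 [10,…): after
#7 [12,13]: after
#8 [14,16]: after
#9 [15,17]: after
#10 [18,19]: after

#3, #4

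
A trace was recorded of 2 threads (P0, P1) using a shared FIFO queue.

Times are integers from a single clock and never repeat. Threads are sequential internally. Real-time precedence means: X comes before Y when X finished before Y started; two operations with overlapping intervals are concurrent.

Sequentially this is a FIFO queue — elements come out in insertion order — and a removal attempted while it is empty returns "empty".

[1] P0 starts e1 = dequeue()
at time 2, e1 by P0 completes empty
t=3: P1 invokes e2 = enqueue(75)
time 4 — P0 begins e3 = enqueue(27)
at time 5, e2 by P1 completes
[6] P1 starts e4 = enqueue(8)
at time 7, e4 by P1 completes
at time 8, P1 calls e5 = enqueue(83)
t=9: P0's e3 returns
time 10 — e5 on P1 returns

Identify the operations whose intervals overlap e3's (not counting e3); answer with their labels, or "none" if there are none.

concurrent with e3 ([4,9]): every op whose interval crosses 4..9
e1 [1,2]: before
e2 [3,5]: concurrent
e4 [6,7]: concurrent
e5 [8,10]: concurrent

e2, e4, e5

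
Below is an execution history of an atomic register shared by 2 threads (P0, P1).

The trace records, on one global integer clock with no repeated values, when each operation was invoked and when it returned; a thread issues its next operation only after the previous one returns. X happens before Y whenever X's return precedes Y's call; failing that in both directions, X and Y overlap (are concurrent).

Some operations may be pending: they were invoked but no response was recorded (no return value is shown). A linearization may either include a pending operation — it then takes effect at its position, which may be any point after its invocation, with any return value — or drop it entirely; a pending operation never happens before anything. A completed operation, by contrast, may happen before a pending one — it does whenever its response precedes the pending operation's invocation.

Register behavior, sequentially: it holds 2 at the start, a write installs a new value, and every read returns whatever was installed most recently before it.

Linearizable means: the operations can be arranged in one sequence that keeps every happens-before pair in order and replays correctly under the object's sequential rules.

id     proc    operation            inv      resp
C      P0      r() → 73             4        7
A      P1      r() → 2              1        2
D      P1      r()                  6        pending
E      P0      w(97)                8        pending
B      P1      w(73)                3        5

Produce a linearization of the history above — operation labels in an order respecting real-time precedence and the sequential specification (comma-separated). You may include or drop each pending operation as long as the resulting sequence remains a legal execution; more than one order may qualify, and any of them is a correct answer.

A, B, C

1. A r() → 2, leaving value 2
2. B w(73), leaving value 73
3. C r() → 73, leaving value 73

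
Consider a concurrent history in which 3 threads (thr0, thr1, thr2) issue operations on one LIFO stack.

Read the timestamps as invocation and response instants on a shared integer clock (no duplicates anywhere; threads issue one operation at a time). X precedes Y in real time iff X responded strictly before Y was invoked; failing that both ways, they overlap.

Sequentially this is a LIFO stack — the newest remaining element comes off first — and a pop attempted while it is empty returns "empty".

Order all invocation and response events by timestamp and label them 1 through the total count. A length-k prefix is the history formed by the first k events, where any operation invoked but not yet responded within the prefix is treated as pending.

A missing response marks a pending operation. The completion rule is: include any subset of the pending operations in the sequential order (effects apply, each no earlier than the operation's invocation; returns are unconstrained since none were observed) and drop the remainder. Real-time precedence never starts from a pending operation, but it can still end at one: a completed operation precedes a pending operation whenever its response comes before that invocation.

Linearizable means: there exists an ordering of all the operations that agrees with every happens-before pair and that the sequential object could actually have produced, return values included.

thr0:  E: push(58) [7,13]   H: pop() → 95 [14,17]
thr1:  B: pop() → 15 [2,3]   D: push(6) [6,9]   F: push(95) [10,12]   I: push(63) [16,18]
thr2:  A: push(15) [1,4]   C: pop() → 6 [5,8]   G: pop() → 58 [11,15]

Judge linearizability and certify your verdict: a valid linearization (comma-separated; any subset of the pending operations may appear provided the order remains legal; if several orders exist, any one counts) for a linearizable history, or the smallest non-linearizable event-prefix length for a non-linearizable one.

linearizable — witness: A, B, D, C, E, F, H, G, I

after step 1 (A push(15)): stack <15>
after step 2 (B pop() → 15): stack <>
after step 3 (D push(6)): stack <6>
after step 4 (C pop() → 6): stack <>
after step 5 (E push(58)): stack <58>
after step 6 (F push(95)): stack <58,95>
after step 7 (H pop() → 95): stack <58>
after step 8 (G pop() → 58): stack <>
after step 9 (I push(63)): stack <63>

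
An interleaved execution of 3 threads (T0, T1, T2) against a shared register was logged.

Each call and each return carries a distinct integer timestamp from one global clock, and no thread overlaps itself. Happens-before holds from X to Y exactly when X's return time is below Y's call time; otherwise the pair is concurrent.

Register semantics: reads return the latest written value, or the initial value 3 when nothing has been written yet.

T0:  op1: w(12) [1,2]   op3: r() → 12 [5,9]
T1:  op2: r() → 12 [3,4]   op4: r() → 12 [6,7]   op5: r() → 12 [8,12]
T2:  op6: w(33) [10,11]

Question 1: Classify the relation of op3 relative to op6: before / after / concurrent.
Answer: before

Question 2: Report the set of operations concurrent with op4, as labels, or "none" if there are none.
Answer: op3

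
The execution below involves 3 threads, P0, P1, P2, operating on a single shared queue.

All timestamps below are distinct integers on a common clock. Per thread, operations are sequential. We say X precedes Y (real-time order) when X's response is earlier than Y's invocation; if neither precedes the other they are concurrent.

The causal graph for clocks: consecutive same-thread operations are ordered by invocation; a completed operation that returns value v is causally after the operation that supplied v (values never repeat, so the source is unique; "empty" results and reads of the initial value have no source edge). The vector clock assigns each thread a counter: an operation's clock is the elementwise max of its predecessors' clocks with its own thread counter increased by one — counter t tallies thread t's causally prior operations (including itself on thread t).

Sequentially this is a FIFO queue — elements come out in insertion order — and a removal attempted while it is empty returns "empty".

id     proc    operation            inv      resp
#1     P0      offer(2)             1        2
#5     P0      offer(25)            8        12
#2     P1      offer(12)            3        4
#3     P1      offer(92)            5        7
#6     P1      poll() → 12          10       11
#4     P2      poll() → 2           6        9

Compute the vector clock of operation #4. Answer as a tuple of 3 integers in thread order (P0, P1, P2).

(1, 0, 1)

no predecessors for #2 (invoked 3): P1 increments from zero → (0, 1, 0)
no predecessors for #1 (invoked 1): P0 increments from zero → (1, 0, 0)
#3, invoked 5, takes VC(#2)=(0, 1, 0) under max, adds 1 for P1 → (0, 2, 0)
#4, invoked 6, takes VC(#1)=(1, 0, 0) under max, adds 1 for P2 → (1, 0, 1)
#5, invoked 8, takes VC(#1)=(1, 0, 0) under max, adds 1 for P0 → (2, 0, 0)
#6, invoked 10, takes VC(#2)=(0, 1, 0), VC(#3)=(0, 2, 0) under max, adds 1 for P1 → (0, 3, 0)
target: VC(#4) = (1, 0, 1)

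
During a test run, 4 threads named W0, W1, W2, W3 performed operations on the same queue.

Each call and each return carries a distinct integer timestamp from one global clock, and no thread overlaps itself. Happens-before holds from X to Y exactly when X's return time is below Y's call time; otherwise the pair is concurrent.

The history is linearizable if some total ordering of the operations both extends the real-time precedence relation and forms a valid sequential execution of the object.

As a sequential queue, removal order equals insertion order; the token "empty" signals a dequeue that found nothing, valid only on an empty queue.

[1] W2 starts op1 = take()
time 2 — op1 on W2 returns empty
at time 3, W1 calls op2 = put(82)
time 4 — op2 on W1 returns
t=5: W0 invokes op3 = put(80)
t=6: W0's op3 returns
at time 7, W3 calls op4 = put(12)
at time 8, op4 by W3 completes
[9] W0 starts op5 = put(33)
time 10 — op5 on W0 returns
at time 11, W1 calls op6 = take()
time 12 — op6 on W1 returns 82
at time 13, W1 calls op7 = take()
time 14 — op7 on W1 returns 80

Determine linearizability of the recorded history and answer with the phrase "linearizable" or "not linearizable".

witness order: op1, op2, op3, op4, op5, op6, op7
after step 1 (op1 take() → empty): queue <>
after step 2 (op2 put(82)): queue <82>
after step 3 (op3 put(80)): queue <82,80>
after step 4 (op4 put(12)): queue <82,80,12>
after step 5 (op5 put(33)): queue <82,80,12,33>
after step 6 (op6 take() → 82): queue <80,12,33>
after step 7 (op7 take() → 80): queue <12,33>

linearizable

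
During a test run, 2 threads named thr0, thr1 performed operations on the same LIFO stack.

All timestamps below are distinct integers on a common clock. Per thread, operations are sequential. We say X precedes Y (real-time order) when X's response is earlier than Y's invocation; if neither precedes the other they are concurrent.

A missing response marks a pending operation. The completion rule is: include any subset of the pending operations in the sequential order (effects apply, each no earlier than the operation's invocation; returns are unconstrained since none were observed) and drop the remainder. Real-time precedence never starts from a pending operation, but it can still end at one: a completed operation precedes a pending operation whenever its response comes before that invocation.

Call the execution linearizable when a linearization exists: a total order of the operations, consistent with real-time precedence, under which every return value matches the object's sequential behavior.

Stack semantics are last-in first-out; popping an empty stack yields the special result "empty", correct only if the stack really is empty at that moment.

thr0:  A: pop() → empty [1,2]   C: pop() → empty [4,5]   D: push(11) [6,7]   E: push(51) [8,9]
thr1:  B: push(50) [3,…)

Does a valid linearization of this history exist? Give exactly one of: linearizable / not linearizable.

linearizable

one valid linearization: A, C, B, D, E
after step 1 (A pop() → empty): stack <>
after step 2 (C pop() → empty): stack <>
after step 3 (B push(50) (pending, included)): stack <50>
after step 4 (D push(11)): stack <50,11>
after step 5 (E push(51)): stack <50,11,51>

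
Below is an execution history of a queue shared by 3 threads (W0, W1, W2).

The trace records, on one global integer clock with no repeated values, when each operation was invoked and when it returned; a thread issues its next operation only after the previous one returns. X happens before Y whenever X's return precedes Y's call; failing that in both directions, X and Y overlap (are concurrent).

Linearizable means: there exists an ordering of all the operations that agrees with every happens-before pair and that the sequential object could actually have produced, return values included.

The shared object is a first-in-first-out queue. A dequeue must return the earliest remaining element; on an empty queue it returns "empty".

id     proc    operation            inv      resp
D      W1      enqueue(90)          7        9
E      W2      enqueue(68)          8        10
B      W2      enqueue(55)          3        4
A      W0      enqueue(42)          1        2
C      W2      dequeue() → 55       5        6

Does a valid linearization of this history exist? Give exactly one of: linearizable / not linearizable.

not linearizable

through event 5 a valid linearization exists; event 6 (C responding at time 6) ends that
a single order respects real time; the 3 completed queue operations fail replay along it
take A, B, C: step 3 already fails, because C dequeue() → 55 cannot occur there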